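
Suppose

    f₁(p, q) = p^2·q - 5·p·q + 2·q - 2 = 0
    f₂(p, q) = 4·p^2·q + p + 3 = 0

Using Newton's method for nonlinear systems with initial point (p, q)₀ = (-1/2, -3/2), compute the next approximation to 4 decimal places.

(-1.0722, 1.5052)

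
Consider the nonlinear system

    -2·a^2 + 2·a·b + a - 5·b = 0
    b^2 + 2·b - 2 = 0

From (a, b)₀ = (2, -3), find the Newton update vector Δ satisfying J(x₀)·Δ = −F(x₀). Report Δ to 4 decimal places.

(-0.2500, 0.2500)

At (2, -3): F = (-3.0000, 1.0000).
Jacobian J = [[-4·a + 2·b + 1, 2·a - 5], [0, 2·b + 2]].
At the point, J = [[-13.0000, -1.0000], [0.0000, -4.0000]] (det J = 52.0000).
Solving J·Δ = −F gives Δ = (-0.2500, 0.2500).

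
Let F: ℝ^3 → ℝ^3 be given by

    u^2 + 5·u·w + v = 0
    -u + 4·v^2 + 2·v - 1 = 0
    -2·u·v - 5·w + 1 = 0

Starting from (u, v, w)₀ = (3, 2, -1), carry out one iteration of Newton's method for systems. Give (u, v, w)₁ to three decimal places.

(2.423, 1.079, -0.633)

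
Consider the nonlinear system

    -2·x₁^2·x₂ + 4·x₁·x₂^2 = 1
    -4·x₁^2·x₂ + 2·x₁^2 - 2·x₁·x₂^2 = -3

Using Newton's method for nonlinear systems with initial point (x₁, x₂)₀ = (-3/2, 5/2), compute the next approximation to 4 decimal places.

(-1.2344, 1.3659)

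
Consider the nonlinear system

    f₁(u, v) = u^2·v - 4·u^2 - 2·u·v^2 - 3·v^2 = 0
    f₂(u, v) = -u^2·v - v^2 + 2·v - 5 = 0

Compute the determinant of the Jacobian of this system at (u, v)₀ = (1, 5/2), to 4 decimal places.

J = [[2·u·v - 8·u - 2·v^2, u^2 - 4·u·v - 6·v], [-2·u·v, -u^2 - 2·v + 2]].
At the point, J = [[-15.5000, -24.0000], [-5.0000, -4.0000]].
det J = -58.0000.

-58.0000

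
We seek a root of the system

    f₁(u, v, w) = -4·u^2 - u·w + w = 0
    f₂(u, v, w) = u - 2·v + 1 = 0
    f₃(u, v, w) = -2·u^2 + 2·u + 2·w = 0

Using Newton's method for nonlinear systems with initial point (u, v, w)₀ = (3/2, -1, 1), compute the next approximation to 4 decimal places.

(0.8304, 0.9152, -0.5893)

At (3/2, -1, 1): F = (-9.5000, 4.5000, 0.5000).
Jacobian J = [[-8·u - w, 0, -u + 1], [1, -2, 0], [-4·u + 2, 0, 2]].
At the point, J = [[-13.0000, 0.0000, -0.5000], [1.0000, -2.0000, 0.0000], [-4.0000, 0.0000, 2.0000]] (det J = 56.0000).
Solving J·Δ = −F gives Δ = (-0.6696, 1.9152, -1.5893).
Then the next iterate is (u, v, w)₁ = (0.8304, 0.9152, -0.5893).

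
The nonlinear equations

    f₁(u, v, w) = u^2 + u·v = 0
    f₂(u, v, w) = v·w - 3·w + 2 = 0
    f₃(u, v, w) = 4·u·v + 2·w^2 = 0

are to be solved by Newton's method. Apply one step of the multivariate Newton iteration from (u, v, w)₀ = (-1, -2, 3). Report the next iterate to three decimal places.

(-0.788, 0.154, 1.692)

At (-1, -2, 3): F = (3.000, -13.000, 26.000).
Jacobian J = [[2·u + v, u, 0], [0, w, v - 3], [4·v, 4·u, 4·w]].
At the point, J = [[-4.000, -1.000, 0.000], [0.000, 3.000, -5.000], [-8.000, -4.000, 12.000]] (det J = -104.000).
Solving J·Δ = −F gives Δ = (0.212, 2.154, -1.308).
Then the next iterate is (u, v, w)₁ = (-0.788, 0.154, 1.692).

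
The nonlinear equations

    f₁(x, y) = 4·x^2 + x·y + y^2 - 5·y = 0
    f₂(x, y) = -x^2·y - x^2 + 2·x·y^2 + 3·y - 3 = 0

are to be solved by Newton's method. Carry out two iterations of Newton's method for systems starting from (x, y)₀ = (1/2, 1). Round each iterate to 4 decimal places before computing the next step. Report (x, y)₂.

(0.8744, 0.9592)

At (1/2, 1): F = (-2.5000, 0.5000).
Jacobian J = [[8·x + y, x + 2·y - 5], [-2·x·y - 2·x + 2·y^2, -x^2 + 4·x·y + 3]].
At the point, J = [[5.0000, -2.5000], [0.0000, 4.7500]] (det J = 23.7500).
Solving J·Δ = −F gives Δ = (0.4474, -0.1053).
Then the next iterate is (x, y)₁ = (0.9474, 0.8947).
Round to (0.9474, 0.8947) and repeat: F = (0.764894, -0.499755), J = [[8.4739, -2.2632], [-1.989101, 5.492988]].
Δ = (-0.0730, 0.0645), so (x, y)₂ = (0.8744, 0.9592).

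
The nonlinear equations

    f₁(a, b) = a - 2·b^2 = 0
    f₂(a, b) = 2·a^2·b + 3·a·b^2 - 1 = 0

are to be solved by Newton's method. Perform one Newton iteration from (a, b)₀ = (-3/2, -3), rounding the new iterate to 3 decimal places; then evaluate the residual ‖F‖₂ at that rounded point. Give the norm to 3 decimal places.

15.484

At (-3/2, -3): F = (-19.500, -55.000).
Jacobian J = [[1, -4·b], [4·a·b + 3·b^2, 2·a^2 + 6·a·b]].
At the point, J = [[1.000, 12.000], [45.000, 31.500]] (det J = -508.500).
Solving J·Δ = −F gives Δ = (0.090, 1.618).
Then the next iterate is (a, b)₁ = (-1.410, -1.382).
Re-evaluating at (-1.410, -1.382): F = (-5.22985, -14.57409), so ‖F‖₂ = 15.484.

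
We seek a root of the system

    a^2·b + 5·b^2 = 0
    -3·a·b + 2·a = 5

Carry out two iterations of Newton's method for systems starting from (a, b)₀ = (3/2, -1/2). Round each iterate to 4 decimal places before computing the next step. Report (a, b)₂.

At (3/2, -1/2): F = (0.1250, 0.2500).
Jacobian J = [[2·a·b, a^2 + 10·b], [-3·b + 2, -3·a]].
At the point, J = [[-1.5000, -2.7500], [3.5000, -4.5000]] (det J = 16.3750).
Solving J·Δ = −F gives Δ = (-0.0076, 0.0496).
Then the next iterate is (a, b)₁ = (1.4924, -0.4504).
Round to (1.4924, -0.4504) and repeat: F = (0.011144, 0.001331), J = [[-1.344354, -2.276742], [3.3512, -4.4772]].
Δ = (0.0034, 0.0029), so (a, b)₂ = (1.4958, -0.4475).

(1.4958, -0.4475)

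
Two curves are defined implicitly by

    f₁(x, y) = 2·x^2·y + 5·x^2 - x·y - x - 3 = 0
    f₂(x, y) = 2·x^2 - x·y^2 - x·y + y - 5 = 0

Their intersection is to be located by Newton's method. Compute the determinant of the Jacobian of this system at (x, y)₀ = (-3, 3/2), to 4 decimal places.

-325.7500

J = [[4·x·y + 10·x - y - 1, 2·x^2 - x], [4·x - y^2 - y, -2·x·y - x + 1]].
At the point, J = [[-50.5000, 21.0000], [-15.7500, 13.0000]].
det J = -325.7500.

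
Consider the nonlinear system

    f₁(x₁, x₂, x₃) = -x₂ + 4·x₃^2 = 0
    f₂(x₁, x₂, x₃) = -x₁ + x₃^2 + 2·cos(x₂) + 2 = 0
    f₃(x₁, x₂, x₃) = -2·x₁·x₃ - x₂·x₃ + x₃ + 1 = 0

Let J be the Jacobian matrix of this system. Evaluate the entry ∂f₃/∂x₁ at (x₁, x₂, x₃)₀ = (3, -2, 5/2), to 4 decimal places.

∂f₃/∂x₁ = -2·x₃.
At (3, -2, 5/2) this is -5.0000.

-5.0000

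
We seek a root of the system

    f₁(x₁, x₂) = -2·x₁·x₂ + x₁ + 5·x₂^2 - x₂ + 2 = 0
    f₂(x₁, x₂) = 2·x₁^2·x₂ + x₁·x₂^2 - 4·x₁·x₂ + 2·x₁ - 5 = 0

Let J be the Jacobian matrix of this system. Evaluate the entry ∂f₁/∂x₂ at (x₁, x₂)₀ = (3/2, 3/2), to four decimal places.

11.0000

∂f₁/∂x₂ = -2·x₁ + 10·x₂ - 1.
At (3/2, 3/2) this is 11.0000.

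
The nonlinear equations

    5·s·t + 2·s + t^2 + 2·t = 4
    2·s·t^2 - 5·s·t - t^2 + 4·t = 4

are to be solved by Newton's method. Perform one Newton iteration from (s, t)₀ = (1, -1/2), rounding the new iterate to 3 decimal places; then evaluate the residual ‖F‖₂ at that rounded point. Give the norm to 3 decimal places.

12.790

At (1, -1/2): F = (-5.250, -3.250).
Jacobian J = [[5·t + 2, 5·s + 2·t + 2], [2·t^2 - 5·t, 4·s·t - 5·s - 2·t + 4]].
At the point, J = [[-0.500, 6.000], [3.000, -2.000]] (det J = -17.000).
Solving J·Δ = −F gives Δ = (1.765, 1.022).
Then the next iterate is (s, t)₁ = (2.765, 0.522).
Re-evaluating at (2.765, 0.522): F = (10.06313, -7.89430), so ‖F‖₂ = 12.790.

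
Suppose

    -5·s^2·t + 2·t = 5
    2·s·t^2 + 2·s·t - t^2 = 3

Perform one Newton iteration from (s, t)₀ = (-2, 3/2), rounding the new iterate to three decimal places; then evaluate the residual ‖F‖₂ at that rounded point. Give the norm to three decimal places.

At (-2, 3/2): F = (-32.000, -20.250).
Jacobian J = [[-10·s·t, -5·s^2 + 2], [2·t^2 + 2·t, 4·s·t + 2·s - 2·t]].
At the point, J = [[30.000, -18.000], [7.500, -19.000]] (det J = -435.000).
Solving J·Δ = −F gives Δ = (0.560, -0.845).
Then the next iterate is (s, t)₁ = (-1.440, 0.655).
Re-evaluating at (-1.440, 0.655): F = (-10.48104, -6.55102), so ‖F‖₂ = 12.360.

12.360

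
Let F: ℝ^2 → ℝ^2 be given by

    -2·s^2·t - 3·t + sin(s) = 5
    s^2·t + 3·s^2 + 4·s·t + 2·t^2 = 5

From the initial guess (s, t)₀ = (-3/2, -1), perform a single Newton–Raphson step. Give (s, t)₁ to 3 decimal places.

At (-3/2, -1): F = (1.50251, 7.500).
Jacobian J = [[-4·s·t + cos(s), -2·s^2 - 3], [2·s·t + 6·s + 4·t, s^2 + 4·s + 4·t]].
At the point, J = [[-5.92926, -7.500], [-10.000, -7.750]] (det J = -29.04821).
Solving J·Δ = −F gives Δ = (1.536, -1.014).
Then the next iterate is (s, t)₁ = (0.036, -2.014).

(0.036, -2.014)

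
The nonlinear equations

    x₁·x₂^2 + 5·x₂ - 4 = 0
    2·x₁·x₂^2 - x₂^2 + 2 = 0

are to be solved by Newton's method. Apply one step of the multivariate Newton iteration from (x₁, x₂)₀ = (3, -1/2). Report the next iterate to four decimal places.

(12.8889, 1.1389)

At (3, -1/2): F = (-5.7500, 3.2500).
Jacobian J = [[x₂^2, 2·x₁·x₂ + 5], [2·x₂^2, 4·x₁·x₂ - 2·x₂]].
At the point, J = [[0.2500, 2.0000], [0.5000, -5.0000]] (det J = -2.2500).
Solving J·Δ = −F gives Δ = (9.8889, 1.6389).
Then the next iterate is (x₁, x₂)₁ = (12.8889, 1.1389).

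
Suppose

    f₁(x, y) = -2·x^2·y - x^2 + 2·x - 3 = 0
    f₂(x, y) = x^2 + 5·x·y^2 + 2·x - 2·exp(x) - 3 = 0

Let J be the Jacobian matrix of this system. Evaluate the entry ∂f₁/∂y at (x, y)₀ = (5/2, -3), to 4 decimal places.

-12.5000

∂f₁/∂y = -2·x^2.
At (5/2, -3) this is -12.5000.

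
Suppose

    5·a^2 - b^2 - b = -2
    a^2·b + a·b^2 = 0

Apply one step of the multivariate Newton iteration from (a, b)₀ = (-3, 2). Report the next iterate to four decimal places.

At (-3, 2): F = (41.0000, 6.0000).
Jacobian J = [[10·a, -2·b - 1], [2·a·b + b^2, a^2 + 2·a·b]].
At the point, J = [[-30.0000, -5.0000], [-8.0000, -3.0000]] (det J = 50.0000).
Solving J·Δ = −F gives Δ = (1.8600, -2.9600).
Then the next iterate is (a, b)₁ = (-1.1400, -0.9600).

(-1.1400, -0.9600)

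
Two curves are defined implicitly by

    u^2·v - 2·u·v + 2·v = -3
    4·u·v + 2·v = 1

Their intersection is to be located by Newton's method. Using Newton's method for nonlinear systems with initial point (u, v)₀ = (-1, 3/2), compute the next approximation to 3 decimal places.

At (-1, 3/2): F = (10.500, -4.000).
Jacobian J = [[2·u·v - 2·v, u^2 - 2·u + 2], [4·v, 4·u + 2]].
At the point, J = [[-6.000, 5.000], [6.000, -2.000]] (det J = -18.000).
Solving J·Δ = −F gives Δ = (-0.056, -2.167).
Then the next iterate is (u, v)₁ = (-1.056, -0.667).

(-1.056, -0.667)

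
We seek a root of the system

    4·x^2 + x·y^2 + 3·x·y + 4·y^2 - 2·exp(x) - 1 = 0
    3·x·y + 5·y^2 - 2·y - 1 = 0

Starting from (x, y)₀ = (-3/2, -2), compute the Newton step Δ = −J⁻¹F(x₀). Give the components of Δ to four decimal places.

At (-3/2, -2): F = (26.553740, 32.0000).
Jacobian J = [[8·x + y^2 + 3·y - 2·exp(x), 2·x·y + 3·x + 8·y], [3·y, 3·x + 10·y - 2]].
At the point, J = [[-14.446260, -14.5000], [-6.0000, -26.5000]] (det J = 295.825898).
Solving J·Δ = −F gives Δ = (0.8102, 1.0241).

(0.8102, 1.0241)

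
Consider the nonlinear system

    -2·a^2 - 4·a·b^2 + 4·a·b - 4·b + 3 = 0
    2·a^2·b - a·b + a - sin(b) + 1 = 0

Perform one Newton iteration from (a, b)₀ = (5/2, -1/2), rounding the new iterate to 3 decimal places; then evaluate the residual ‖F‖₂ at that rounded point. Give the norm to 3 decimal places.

2.729

At (5/2, -1/2): F = (-15.000, -1.02057).
Jacobian J = [[-4·a - 4·b^2 + 4·b, -8·a·b + 4·a - 4], [4·a·b - b + 1, 2·a^2 - a - cos(b)]].
At the point, J = [[-13.000, 16.000], [-3.500, 9.12242]] (det J = -62.59143).
Solving J·Δ = −F gives Δ = (-1.925, -0.627).
Then the next iterate is (a, b)₁ = (0.575, -1.127).
Re-evaluating at (0.575, -1.127): F = (1.33335, 2.38092), so ‖F‖₂ = 2.729.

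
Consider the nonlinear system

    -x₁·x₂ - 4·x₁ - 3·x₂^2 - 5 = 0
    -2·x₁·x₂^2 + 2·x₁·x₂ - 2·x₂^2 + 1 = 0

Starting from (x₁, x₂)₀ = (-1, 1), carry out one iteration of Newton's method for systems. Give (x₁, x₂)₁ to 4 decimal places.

(-1.1000, 0.5000)

At (-1, 1): F = (-3.0000, -1.0000).
Jacobian J = [[-x₂ - 4, -x₁ - 6·x₂], [-2·x₂^2 + 2·x₂, -4·x₁·x₂ + 2·x₁ - 4·x₂]].
At the point, J = [[-5.0000, -5.0000], [0.0000, -2.0000]] (det J = 10.0000).
Solving J·Δ = −F gives Δ = (-0.1000, -0.5000).
Then the next iterate is (x₁, x₂)₁ = (-1.1000, 0.5000).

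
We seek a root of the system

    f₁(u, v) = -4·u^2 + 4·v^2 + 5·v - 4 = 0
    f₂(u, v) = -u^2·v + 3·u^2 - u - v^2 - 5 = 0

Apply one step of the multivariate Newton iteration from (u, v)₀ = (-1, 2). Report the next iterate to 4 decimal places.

(-3.4783, 2.0870)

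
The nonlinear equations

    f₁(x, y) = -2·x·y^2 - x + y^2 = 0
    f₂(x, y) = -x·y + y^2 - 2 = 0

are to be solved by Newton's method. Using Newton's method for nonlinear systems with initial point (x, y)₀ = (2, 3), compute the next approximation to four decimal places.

(1.2462, 2.1846)

At (2, 3): F = (-29.0000, 1.0000).
Jacobian J = [[-2·y^2 - 1, -4·x·y + 2·y], [-y, -x + 2·y]].
At the point, J = [[-19.0000, -18.0000], [-3.0000, 4.0000]] (det J = -130.0000).
Solving J·Δ = −F gives Δ = (-0.7538, -0.8154).
Then the next iterate is (x, y)₁ = (1.2462, 2.1846).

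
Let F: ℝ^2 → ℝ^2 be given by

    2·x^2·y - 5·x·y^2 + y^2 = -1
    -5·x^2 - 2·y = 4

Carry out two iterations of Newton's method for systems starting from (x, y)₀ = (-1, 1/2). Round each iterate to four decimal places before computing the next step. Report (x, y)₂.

At (-1, 1/2): F = (3.5000, -10.0000).
Jacobian J = [[4·x·y - 5·y^2, 2·x^2 - 10·x·y + 2·y], [-10·x, -2]].
At the point, J = [[-3.2500, 8.0000], [10.0000, -2.0000]] (det J = -73.5000).
Solving J·Δ = −F gives Δ = (0.9932, -0.0340).
Then the next iterate is (x, y)₁ = (-0.0068, 0.4660).
Round to (-0.0068, 0.4660) and repeat: F = (1.224582, -4.932231), J = [[-1.098455, 0.963780], [0.0680, -2.0000]].
Δ = (-1.0812, -2.5029), so (x, y)₂ = (-1.0880, -2.0369).

(-1.0880, -2.0369)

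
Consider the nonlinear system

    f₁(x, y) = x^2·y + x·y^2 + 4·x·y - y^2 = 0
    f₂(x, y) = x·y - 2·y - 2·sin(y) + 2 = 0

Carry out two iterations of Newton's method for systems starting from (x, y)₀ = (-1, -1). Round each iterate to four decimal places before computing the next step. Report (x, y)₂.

(-2.9240, 0.5299)

At (-1, -1): F = (1.0000, 6.682942).
Jacobian J = [[2·x·y + y^2 + 4·y, x^2 + 2·x·y + 4·x - 2·y], [y, x - 2·cos(y) - 2]].
At the point, J = [[-1.0000, 1.0000], [-1.0000, -4.080605]] (det J = 5.080605).
Solving J·Δ = −F gives Δ = (2.1186, 1.1186).
Then the next iterate is (x, y)₁ = (1.1186, 0.1186).
Round to (1.1186, 0.1186) and repeat: F = (0.680732, 1.658822), J = [[0.753798, 5.753798], [0.1186, -2.867351]].
Δ = (-4.0426, 0.4113), so (x, y)₂ = (-2.9240, 0.5299).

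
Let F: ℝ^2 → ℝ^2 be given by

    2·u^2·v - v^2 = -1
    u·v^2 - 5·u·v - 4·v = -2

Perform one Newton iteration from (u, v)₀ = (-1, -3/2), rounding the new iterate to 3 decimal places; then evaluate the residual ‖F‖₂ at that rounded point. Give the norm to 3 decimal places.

1.251

At (-1, -3/2): F = (-4.250, -1.750).
Jacobian J = [[4·u·v, 2·u^2 - 2·v], [v^2 - 5·v, 2·u·v - 5·u - 4]].
At the point, J = [[6.000, 5.000], [9.750, 4.000]] (det J = -24.750).
Solving J·Δ = −F gives Δ = (-0.333, 1.250).
Then the next iterate is (u, v)₁ = (-1.333, -0.250).
Re-evaluating at (-1.333, -0.250): F = (0.04906, 1.25044), so ‖F‖₂ = 1.251.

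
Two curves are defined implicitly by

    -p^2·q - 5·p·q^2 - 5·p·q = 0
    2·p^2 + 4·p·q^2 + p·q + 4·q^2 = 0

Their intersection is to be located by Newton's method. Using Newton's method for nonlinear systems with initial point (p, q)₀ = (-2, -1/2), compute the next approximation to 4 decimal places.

(-1.0159, -0.8095)

At (-2, -1/2): F = (-0.5000, 8.0000).
Jacobian J = [[-2·p·q - 5·q^2 - 5·q, -p^2 - 10·p·q - 5·p], [4·p + 4·q^2 + q, 8·p·q + p + 8·q]].
At the point, J = [[-0.7500, -4.0000], [-7.5000, 2.0000]] (det J = -31.5000).
Solving J·Δ = −F gives Δ = (0.9841, -0.3095).
Then the next iterate is (p, q)₁ = (-1.0159, -0.8095).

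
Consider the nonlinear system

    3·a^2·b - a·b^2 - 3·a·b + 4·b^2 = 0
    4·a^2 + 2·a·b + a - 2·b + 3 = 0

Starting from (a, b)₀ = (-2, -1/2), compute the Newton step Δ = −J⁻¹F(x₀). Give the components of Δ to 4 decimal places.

(1.3131, -0.1684)

At (-2, -1/2): F = (-7.5000, 20.0000).
Jacobian J = [[6·a·b - b^2 - 3·b, 3·a^2 - 2·a·b - 3·a + 8·b], [8·a + 2·b + 1, 2·a - 2]].
At the point, J = [[7.2500, 12.0000], [-16.0000, -6.0000]] (det J = 148.5000).
Solving J·Δ = −F gives Δ = (1.3131, -0.1684).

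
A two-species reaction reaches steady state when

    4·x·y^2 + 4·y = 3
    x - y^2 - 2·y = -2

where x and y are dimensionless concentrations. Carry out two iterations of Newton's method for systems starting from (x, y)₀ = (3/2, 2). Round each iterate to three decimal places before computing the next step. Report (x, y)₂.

At (3/2, 2): F = (29.000, -4.500).
Jacobian J = [[4·y^2, 8·x·y + 4], [1, -2·y - 2]].
At the point, J = [[16.000, 28.000], [1.000, -6.000]] (det J = -124.000).
Solving J·Δ = −F gives Δ = (-0.387, -0.815).
Then the next iterate is (x, y)₁ = (1.113, 1.185).
Round to (1.113, 1.185) and repeat: F = (7.99161, -0.66123), J = [[5.61690, 14.55124], [1.000, -4.370]].
Δ = (-0.647, -0.299), so (x, y)₂ = (0.466, 0.886).

(0.466, 0.886)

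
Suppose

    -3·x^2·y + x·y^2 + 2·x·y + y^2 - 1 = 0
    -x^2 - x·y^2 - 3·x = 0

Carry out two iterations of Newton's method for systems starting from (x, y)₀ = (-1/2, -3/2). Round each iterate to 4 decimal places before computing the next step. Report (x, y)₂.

At (-1/2, -3/2): F = (2.7500, 2.3750).
Jacobian J = [[-6·x·y + y^2 + 2·y, -3·x^2 + 2·x·y + 2·x + 2·y], [-2·x - y^2 - 3, -2·x·y]].
At the point, J = [[-5.2500, -3.2500], [-4.2500, -1.5000]] (det J = -5.9375).
Solving J·Δ = −F gives Δ = (0.6053, -0.1316).
Then the next iterate is (x, y)₁ = (0.1053, -1.6316).
Round to (0.1053, -1.6316) and repeat: F = (1.653099, -0.607309), J = [[0.429763, -3.429479], [-5.872719, 0.343615]].
Δ = (-0.0758, 0.4725), so (x, y)₂ = (0.0295, -1.1591).

(0.0295, -1.1591)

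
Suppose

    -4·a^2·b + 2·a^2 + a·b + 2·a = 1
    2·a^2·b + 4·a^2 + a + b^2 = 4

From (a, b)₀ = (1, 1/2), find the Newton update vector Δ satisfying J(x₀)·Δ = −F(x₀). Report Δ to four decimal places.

At (1, 1/2): F = (1.5000, 2.2500).
Jacobian J = [[-8·a·b + 4·a + b + 2, -4·a^2 + a], [4·a·b + 8·a + 1, 2·a^2 + 2·b]].
At the point, J = [[2.5000, -3.0000], [11.0000, 3.0000]] (det J = 40.5000).
Solving J·Δ = −F gives Δ = (-0.2778, 0.2685).

(-0.2778, 0.2685)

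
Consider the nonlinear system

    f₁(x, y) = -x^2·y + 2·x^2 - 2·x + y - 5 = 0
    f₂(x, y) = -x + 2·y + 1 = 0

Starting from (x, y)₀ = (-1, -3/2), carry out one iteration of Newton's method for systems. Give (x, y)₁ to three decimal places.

(-1.111, -1.056)

At (-1, -3/2): F = (-1.000, -1.000).
Jacobian J = [[-2·x·y + 4·x - 2, -x^2 + 1], [-1, 2]].
At the point, J = [[-9.000, 0.000], [-1.000, 2.000]] (det J = -18.000).
Solving J·Δ = −F gives Δ = (-0.111, 0.444).
Then the next iterate is (x, y)₁ = (-1.111, -1.056).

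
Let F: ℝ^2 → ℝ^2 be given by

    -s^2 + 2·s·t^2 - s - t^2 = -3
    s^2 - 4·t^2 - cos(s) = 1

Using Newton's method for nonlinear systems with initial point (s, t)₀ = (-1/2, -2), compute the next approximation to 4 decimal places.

(-0.9650, -0.9413)

At (-1/2, -2): F = (-4.7500, -17.627583).
Jacobian J = [[-2·s + 2·t^2 - 1, 4·s·t - 2·t], [2·s + sin(s), -8·t]].
At the point, J = [[8.0000, 8.0000], [-1.479426, 16.0000]] (det J = 139.835404).
Solving J·Δ = −F gives Δ = (-0.4650, 1.0587).
Then the next iterate is (s, t)₁ = (-0.9650, -0.9413).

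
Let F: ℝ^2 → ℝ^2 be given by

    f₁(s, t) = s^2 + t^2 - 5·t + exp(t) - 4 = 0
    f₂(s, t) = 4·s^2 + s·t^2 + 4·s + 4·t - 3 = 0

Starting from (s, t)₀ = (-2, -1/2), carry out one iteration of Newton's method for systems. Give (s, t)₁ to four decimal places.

(-1.6152, -0.1631)

At (-2, -1/2): F = (3.356531, 2.5000).
Jacobian J = [[2·s, 2·t + exp(t) - 5], [8·s + t^2 + 4, 2·s·t + 4]].
At the point, J = [[-4.0000, -5.393469], [-11.7500, 6.0000]] (det J = -87.373265).
Solving J·Δ = −F gives Δ = (0.3848, 0.3369).
Then the next iterate is (s, t)₁ = (-1.6152, -0.1631).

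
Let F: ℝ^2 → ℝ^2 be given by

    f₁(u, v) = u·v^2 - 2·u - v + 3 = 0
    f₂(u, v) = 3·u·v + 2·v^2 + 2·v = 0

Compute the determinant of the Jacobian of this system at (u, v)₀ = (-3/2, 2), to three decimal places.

J = [[v^2 - 2, 2·u·v - 1], [3·v, 3·u + 4·v + 2]].
At the point, J = [[2.000, -7.000], [6.000, 5.500]].
det J = 53.000.

53.000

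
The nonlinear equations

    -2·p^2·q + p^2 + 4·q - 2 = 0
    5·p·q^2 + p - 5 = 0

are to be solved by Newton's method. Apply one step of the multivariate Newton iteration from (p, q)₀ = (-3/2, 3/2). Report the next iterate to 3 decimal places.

At (-3/2, 3/2): F = (-0.500, -23.375).
Jacobian J = [[-4·p·q + 2·p, -2·p^2 + 4], [5·q^2 + 1, 10·p·q]].
At the point, J = [[6.000, -0.500], [12.250, -22.500]] (det J = -128.875).
Solving J·Δ = −F gives Δ = (-0.003, -1.041).
Then the next iterate is (p, q)₁ = (-1.503, 0.459).

(-1.503, 0.459)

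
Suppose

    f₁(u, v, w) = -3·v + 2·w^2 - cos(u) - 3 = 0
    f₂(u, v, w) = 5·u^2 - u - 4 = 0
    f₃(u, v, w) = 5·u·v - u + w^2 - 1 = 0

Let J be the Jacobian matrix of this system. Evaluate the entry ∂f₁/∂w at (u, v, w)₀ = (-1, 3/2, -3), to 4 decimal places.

-12.0000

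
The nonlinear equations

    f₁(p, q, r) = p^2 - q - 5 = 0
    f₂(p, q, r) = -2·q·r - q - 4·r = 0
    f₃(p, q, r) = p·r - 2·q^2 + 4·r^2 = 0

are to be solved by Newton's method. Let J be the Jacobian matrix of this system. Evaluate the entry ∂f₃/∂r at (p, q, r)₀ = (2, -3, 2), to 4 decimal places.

18.0000

∂f₃/∂r = p + 8·r.
At (2, -3, 2) this is 18.0000.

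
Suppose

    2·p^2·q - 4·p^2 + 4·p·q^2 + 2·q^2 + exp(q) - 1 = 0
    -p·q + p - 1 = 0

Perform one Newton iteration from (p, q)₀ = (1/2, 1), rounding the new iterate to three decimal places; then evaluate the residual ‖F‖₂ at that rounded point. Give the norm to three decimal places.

460.362

At (1/2, 1): F = (5.21828, -1.000).
Jacobian J = [[4·p·q - 8·p + 4·q^2, 2·p^2 + 8·p·q + 4·q + exp(q)], [-q + 1, -p]].
At the point, J = [[2.000, 11.21828], [0.000, -0.500]] (det J = -1.000).
Solving J·Δ = −F gives Δ = (8.609, -2.000).
Then the next iterate is (p, q)₁ = (9.109, -1.000).
Re-evaluating at (9.109, -1.000): F = (-460.03941, 17.218), so ‖F‖₂ = 460.362.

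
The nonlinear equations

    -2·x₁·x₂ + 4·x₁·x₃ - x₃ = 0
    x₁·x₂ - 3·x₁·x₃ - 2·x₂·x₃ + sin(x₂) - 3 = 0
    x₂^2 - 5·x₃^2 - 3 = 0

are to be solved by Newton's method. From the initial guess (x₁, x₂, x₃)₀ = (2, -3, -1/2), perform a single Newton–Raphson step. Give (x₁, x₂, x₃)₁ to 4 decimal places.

(-1.0013, -0.6920, 1.3196)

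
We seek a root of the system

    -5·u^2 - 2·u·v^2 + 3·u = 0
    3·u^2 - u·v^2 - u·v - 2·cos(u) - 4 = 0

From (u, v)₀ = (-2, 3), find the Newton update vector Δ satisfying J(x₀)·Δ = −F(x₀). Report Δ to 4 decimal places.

(0.9396, -0.6124)

At (-2, 3): F = (10.0000, 32.832294).
Jacobian J = [[-10·u - 2·v^2 + 3, -4·u·v], [6·u - v^2 - v + 2·sin(u), -2·u·v - u]].
At the point, J = [[5.0000, 24.0000], [-25.818595, 14.0000]] (det J = 689.646276).
Solving J·Δ = −F gives Δ = (0.9396, -0.6124).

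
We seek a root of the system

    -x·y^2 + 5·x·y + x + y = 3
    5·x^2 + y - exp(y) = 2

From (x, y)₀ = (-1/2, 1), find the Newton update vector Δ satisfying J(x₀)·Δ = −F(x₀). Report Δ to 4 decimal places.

At (-1/2, 1): F = (-4.5000, -2.468282).
Jacobian J = [[-y^2 + 5·y + 1, -2·x·y + 5·x + 1], [10·x, -exp(y) + 1]].
At the point, J = [[5.0000, -0.5000], [-5.0000, -1.718282]] (det J = -11.091409).
Solving J·Δ = −F gives Δ = (0.5859, -3.1413).

(0.5859, -3.1413)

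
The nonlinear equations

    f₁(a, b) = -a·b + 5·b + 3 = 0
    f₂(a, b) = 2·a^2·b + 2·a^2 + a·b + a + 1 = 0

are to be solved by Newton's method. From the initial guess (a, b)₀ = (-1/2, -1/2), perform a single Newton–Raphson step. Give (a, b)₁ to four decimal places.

(1.5000, -0.7273)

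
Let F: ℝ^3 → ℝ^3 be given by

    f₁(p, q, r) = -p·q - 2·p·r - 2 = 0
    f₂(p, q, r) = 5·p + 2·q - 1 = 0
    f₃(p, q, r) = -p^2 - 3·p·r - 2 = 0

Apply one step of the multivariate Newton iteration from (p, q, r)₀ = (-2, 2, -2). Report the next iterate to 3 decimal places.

(-0.655, 2.138, -1.241)

At (-2, 2, -2): F = (-6.000, -7.000, -18.000).
Jacobian J = [[-q - 2·r, -p, -2·p], [5, 2, 0], [-2·p - 3·r, 0, -3·p]].
At the point, J = [[2.000, 2.000, 4.000], [5.000, 2.000, 0.000], [10.000, 0.000, 6.000]] (det J = -116.000).
Solving J·Δ = −F gives Δ = (1.345, 0.138, 0.759).
Then the next iterate is (p, q, r)₁ = (-0.655, 2.138, -1.241).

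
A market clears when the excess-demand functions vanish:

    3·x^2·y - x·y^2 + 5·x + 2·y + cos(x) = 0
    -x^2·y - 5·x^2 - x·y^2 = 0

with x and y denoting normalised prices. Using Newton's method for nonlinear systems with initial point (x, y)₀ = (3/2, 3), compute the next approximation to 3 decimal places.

(0.575, 2.912)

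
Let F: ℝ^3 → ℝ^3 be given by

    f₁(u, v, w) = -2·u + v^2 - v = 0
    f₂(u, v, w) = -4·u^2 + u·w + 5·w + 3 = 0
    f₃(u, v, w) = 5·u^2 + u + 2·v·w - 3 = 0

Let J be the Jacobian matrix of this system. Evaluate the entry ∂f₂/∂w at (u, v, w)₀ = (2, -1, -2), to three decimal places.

7.000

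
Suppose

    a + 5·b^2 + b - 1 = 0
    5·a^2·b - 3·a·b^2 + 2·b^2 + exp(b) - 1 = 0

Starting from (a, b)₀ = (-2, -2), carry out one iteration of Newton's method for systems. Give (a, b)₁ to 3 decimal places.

(-1.334, -1.175)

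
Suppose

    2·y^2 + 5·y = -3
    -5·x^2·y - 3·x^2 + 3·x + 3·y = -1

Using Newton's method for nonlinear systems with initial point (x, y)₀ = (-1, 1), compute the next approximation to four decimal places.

(-0.7485, -0.1111)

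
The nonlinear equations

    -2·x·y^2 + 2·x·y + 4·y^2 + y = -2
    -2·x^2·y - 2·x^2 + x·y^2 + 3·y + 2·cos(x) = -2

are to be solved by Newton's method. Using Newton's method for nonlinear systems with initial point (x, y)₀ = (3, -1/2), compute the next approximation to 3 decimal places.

(1.480, -0.531)

At (3, -1/2): F = (-2.000, -9.72998).
Jacobian J = [[-2·y^2 + 2·y, -4·x·y + 2·x + 8·y + 1], [-4·x·y - 4·x + y^2 - 2·sin(x), -2·x^2 + 2·x·y + 3]].
At the point, J = [[-1.500, 9.000], [-6.03224, -18.000]] (det J = 81.29016).
Solving J·Δ = −F gives Δ = (-1.520, -0.031).
Then the next iterate is (x, y)₁ = (1.480, -0.531).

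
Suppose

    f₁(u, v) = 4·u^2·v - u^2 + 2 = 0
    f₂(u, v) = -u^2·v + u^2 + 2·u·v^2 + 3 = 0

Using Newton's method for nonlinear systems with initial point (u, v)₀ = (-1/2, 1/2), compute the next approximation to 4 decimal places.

(4.0500, 2.8000)

At (-1/2, 1/2): F = (2.2500, 2.8750).
Jacobian J = [[8·u·v - 2·u, 4·u^2], [-2·u·v + 2·u + 2·v^2, -u^2 + 4·u·v]].
At the point, J = [[-1.0000, 1.0000], [0.0000, -1.2500]] (det J = 1.2500).
Solving J·Δ = −F gives Δ = (4.5500, 2.3000).
Then the next iterate is (u, v)₁ = (4.0500, 2.8000).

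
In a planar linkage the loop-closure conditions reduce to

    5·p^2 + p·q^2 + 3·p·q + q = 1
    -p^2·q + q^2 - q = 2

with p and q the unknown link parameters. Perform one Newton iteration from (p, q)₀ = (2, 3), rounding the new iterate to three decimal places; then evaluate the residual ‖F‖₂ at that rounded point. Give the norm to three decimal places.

16.582

At (2, 3): F = (58.000, -8.000).
Jacobian J = [[10·p + q^2 + 3·q, 2·p·q + 3·p + 1], [-2·p·q, -p^2 + 2·q - 1]].
At the point, J = [[38.000, 19.000], [-12.000, 1.000]] (det J = 266.000).
Solving J·Δ = −F gives Δ = (-0.789, -1.474).
Then the next iterate is (p, q)₁ = (1.211, 1.526).
Re-evaluating at (1.211, 1.526): F = (16.22259, -3.43524), so ‖F‖₂ = 16.582.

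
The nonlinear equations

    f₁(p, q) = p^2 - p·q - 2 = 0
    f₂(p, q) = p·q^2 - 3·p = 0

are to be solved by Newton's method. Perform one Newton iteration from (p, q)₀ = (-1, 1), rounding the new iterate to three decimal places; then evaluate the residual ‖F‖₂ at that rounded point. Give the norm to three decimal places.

0.134

At (-1, 1): F = (0.000, 2.000).
Jacobian J = [[2·p - q, -p], [q^2 - 3, 2·p·q]].
At the point, J = [[-3.000, 1.000], [-2.000, -2.000]] (det J = 8.000).
Solving J·Δ = −F gives Δ = (0.250, 0.750).
Then the next iterate is (p, q)₁ = (-0.750, 1.750).
Re-evaluating at (-0.750, 1.750): F = (-0.125, -0.04688), so ‖F‖₂ = 0.134.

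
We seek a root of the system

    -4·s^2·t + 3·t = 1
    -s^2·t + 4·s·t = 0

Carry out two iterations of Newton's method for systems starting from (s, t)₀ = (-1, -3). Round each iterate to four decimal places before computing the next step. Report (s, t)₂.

At (-1, -3): F = (2.0000, 15.0000).
Jacobian J = [[-8·s·t, -4·s^2 + 3], [-2·s·t + 4·t, -s^2 + 4·s]].
At the point, J = [[-24.0000, -1.0000], [-18.0000, -5.0000]] (det J = 102.0000).
Solving J·Δ = −F gives Δ = (-0.0490, 3.1765).
Then the next iterate is (s, t)₁ = (-1.0490, 0.1765).
Round to (-1.0490, 0.1765) and repeat: F = (-1.247383, -0.934815), J = [[1.481188, -1.401604], [1.076297, -5.296401]].
Δ = (0.8359, -0.0066), so (s, t)₂ = (-0.2131, 0.1699).

(-0.2131, 0.1699)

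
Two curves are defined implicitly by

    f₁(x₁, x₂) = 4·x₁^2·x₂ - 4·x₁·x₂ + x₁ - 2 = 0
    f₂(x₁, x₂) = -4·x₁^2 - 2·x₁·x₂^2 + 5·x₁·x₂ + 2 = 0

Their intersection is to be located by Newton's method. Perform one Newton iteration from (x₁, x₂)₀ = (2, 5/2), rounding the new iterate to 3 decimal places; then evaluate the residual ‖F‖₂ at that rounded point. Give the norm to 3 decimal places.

6.493

At (2, 5/2): F = (20.000, -14.000).
Jacobian J = [[8·x₁·x₂ - 4·x₂ + 1, 4·x₁^2 - 4·x₁], [-8·x₁ - 2·x₂^2 + 5·x₂, -4·x₁·x₂ + 5·x₁]].
At the point, J = [[31.000, 8.000], [-16.000, -10.000]] (det J = -182.000).
Solving J·Δ = −F gives Δ = (-0.484, -0.626).
Then the next iterate is (x₁, x₂)₁ = (1.516, 1.874).
Re-evaluating at (1.516, 1.874): F = (5.37979, -3.63611), so ‖F‖₂ = 6.493.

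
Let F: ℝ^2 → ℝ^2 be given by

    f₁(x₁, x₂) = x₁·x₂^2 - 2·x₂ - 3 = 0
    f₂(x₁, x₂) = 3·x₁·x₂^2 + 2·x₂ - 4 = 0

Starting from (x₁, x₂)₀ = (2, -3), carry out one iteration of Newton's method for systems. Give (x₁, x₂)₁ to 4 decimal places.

(3.3611, -0.6250)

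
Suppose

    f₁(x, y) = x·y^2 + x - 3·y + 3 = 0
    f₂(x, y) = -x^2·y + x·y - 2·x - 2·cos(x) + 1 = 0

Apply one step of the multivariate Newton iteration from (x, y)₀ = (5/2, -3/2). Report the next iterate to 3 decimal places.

At (5/2, -3/2): F = (15.625, 3.22729).
Jacobian J = [[y^2 + 1, 2·x·y - 3], [-2·x·y + y + 2·sin(x) - 2, -x^2 + x]].
At the point, J = [[3.250, -10.500], [5.19694, -3.750]] (det J = 42.38042).
Solving J·Δ = −F gives Δ = (0.583, 1.669).
Then the next iterate is (x, y)₁ = (3.083, 0.169).

(3.083, 0.169)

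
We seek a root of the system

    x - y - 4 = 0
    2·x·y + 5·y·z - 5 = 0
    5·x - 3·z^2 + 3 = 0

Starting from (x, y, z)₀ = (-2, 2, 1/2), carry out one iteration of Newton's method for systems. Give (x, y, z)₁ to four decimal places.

At (-2, 2, 1/2): F = (-8.0000, -8.0000, -7.7500).
Jacobian J = [[1, -1, 0], [2·y, 2·x + 5·z, 5·y], [5, 0, -6·z]].
At the point, J = [[1.0000, -1.0000, 0.0000], [4.0000, -1.5000, 10.0000], [5.0000, 0.0000, -3.0000]] (det J = -57.5000).
Solving J·Δ = −F gives Δ = (1.1391, -6.8609, -0.6848).
Then the next iterate is (x, y, z)₁ = (-0.8609, -4.8609, -0.1848).

(-0.8609, -4.8609, -0.1848)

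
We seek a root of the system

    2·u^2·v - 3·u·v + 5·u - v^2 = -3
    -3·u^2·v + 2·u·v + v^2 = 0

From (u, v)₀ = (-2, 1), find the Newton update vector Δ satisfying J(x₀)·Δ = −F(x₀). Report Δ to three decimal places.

At (-2, 1): F = (6.000, -15.000).
Jacobian J = [[4·u·v - 3·v + 5, 2·u^2 - 3·u - 2·v], [-6·u·v + 2·v, -3·u^2 + 2·u + 2·v]].
At the point, J = [[-6.000, 12.000], [14.000, -14.000]] (det J = -84.000).
Solving J·Δ = −F gives Δ = (1.143, 0.071).

(1.143, 0.071)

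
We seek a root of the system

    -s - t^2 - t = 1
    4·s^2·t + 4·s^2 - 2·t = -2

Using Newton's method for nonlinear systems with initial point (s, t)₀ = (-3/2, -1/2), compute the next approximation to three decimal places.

(-0.750, -0.929)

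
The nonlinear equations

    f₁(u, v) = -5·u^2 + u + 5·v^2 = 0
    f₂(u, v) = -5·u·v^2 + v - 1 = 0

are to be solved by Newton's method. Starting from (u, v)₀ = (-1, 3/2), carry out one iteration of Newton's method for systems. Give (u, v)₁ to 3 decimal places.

(-0.732, 0.954)

At (-1, 3/2): F = (5.250, 11.750).
Jacobian J = [[-10·u + 1, 10·v], [-5·v^2, -10·u·v + 1]].
At the point, J = [[11.000, 15.000], [-11.250, 16.000]] (det J = 344.750).
Solving J·Δ = −F gives Δ = (0.268, -0.546).
Then the next iterate is (u, v)₁ = (-0.732, 0.954).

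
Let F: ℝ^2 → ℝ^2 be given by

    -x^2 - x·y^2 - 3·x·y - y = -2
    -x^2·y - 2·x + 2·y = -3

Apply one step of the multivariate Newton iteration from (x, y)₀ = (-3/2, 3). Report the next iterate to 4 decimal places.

(-2.3545, 0.0746)

At (-3/2, 3): F = (23.7500, 5.2500).
Jacobian J = [[-2·x - y^2 - 3·y, -2·x·y - 3·x - 1], [-2·x·y - 2, -x^2 + 2]].
At the point, J = [[-15.0000, 12.5000], [7.0000, -0.2500]] (det J = -83.7500).
Solving J·Δ = −F gives Δ = (-0.8545, -2.9254).
Then the next iterate is (x, y)₁ = (-2.3545, 0.0746).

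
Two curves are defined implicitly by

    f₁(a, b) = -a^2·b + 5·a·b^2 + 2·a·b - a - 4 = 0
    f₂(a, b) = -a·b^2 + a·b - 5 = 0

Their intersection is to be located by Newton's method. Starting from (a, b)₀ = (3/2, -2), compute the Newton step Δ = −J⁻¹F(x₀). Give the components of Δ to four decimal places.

(-13.1667, -8.6667)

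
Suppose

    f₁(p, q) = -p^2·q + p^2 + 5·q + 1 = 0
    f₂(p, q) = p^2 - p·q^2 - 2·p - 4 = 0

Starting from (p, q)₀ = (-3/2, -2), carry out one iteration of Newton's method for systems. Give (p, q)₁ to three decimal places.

At (-3/2, -2): F = (-2.250, 7.250).
Jacobian J = [[-2·p·q + 2·p, -p^2 + 5], [2·p - q^2 - 2, -2·p·q]].
At the point, J = [[-9.000, 2.750], [-9.000, -6.000]] (det J = 78.750).
Solving J·Δ = −F gives Δ = (0.082, 1.086).
Then the next iterate is (p, q)₁ = (-1.418, -0.914).

(-1.418, -0.914)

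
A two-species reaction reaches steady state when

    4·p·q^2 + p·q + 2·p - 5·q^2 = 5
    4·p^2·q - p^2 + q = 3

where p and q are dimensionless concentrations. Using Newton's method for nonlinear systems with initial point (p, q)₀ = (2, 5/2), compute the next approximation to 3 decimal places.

(0.038, 4.566)

At (2, 5/2): F = (22.750, 35.500).
Jacobian J = [[4·q^2 + q + 2, 8·p·q + p - 10·q], [8·p·q - 2·p, 4·p^2 + 1]].
At the point, J = [[29.500, 17.000], [36.000, 17.000]] (det J = -110.500).
Solving J·Δ = −F gives Δ = (-1.962, 2.066).
Then the next iterate is (p, q)₁ = (0.038, 4.566).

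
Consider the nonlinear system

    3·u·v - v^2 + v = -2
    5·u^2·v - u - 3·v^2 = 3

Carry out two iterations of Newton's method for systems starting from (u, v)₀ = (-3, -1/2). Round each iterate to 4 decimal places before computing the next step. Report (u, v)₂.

(-6.4017, 0.3040)

At (-3, -1/2): F = (5.7500, -23.2500).
Jacobian J = [[3·v, 3·u - 2·v + 1], [10·u·v - 1, 5·u^2 - 6·v]].
At the point, J = [[-1.5000, -7.0000], [14.0000, 48.0000]] (det J = 26.0000).
Solving J·Δ = −F gives Δ = (-4.3558, 1.7548).
Then the next iterate is (u, v)₁ = (-7.3558, 1.2548).
Round to (-7.3558, 1.2548) and repeat: F = (-26.009897, 339.104528), J = [[3.7644, -23.5770], [-93.300578, 263.010168]].
Δ = (0.9541, -0.9508), so (u, v)₂ = (-6.4017, 0.3040).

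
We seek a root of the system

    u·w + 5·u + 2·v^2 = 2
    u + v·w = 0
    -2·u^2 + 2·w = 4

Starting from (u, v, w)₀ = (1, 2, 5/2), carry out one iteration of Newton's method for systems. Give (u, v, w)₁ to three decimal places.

(-0.292, 1.785, 0.415)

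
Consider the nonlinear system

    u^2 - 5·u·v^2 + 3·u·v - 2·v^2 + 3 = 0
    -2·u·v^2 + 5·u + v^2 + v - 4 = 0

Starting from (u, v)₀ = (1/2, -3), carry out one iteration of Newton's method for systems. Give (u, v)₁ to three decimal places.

(0.228, -2.042)

At (1/2, -3): F = (-41.750, -4.500).
Jacobian J = [[2·u - 5·v^2 + 3·v, -10·u·v + 3·u - 4·v], [-2·v^2 + 5, -4·u·v + 2·v + 1]].
At the point, J = [[-53.000, 28.500], [-13.000, 1.000]] (det J = 317.500).
Solving J·Δ = −F gives Δ = (-0.272, 0.958).
Then the next iterate is (u, v)₁ = (0.228, -2.042).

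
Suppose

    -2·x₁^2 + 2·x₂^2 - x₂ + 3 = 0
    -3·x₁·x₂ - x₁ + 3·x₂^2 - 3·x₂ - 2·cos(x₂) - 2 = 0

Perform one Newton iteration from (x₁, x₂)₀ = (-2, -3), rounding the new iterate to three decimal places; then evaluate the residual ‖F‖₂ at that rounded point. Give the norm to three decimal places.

5.391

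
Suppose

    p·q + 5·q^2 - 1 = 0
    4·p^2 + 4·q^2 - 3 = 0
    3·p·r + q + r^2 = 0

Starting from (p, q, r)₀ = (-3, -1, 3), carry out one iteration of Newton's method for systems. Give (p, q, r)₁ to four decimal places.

At (-3, -1, 3): F = (7.0000, 37.0000, -19.0000).
Jacobian J = [[q, p + 10·q, 0], [8·p, 8·q, 0], [3·r, 1, 3·p + 2·r]].
At the point, J = [[-1.0000, -13.0000, 0.0000], [-24.0000, -8.0000, 0.0000], [9.0000, 1.0000, -3.0000]] (det J = 912.0000).
Solving J·Δ = −F gives Δ = (1.3980, 0.4309, -1.9956).
Then the next iterate is (p, q, r)₁ = (-1.6020, -0.5691, 1.0044).

(-1.6020, -0.5691, 1.0044)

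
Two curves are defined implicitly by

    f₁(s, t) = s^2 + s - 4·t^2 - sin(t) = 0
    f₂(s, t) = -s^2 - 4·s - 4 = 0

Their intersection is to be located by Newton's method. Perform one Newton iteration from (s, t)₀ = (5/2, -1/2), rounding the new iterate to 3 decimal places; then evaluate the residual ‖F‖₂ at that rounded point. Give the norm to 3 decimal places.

8.051

At (5/2, -1/2): F = (8.22943, -20.250).
Jacobian J = [[2·s + 1, -8·t - cos(t)], [-2·s - 4, 0]].
At the point, J = [[6.000, 3.12242], [-9.000, 0.000]] (det J = 28.10176).
Solving J·Δ = −F gives Δ = (-2.250, 1.688).
Then the next iterate is (s, t)₁ = (0.250, 1.188).
Re-evaluating at (0.250, 1.188): F = (-6.26050, -5.06250), so ‖F‖₂ = 8.051.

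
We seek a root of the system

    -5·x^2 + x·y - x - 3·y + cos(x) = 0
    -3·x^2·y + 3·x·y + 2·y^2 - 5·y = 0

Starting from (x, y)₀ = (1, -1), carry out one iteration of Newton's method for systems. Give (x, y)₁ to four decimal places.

(0.6287, -0.3460)

At (1, -1): F = (-3.459698, 7.0000).
Jacobian J = [[-10·x + y - sin(x) - 1, x - 3], [-6·x·y + 3·y, -3·x^2 + 3·x + 4·y - 5]].
At the point, J = [[-12.841471, -2.0000], [3.0000, -9.0000]] (det J = 121.573239).
Solving J·Δ = −F gives Δ = (-0.3713, 0.6540).
Then the next iterate is (x, y)₁ = (0.6287, -0.3460).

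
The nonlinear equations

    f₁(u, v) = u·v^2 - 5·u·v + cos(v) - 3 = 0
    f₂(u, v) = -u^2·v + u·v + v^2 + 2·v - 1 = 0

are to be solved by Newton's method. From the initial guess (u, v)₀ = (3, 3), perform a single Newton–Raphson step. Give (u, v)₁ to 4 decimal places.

(4.0538, 12.9034)

At (3, 3): F = (-21.989992, -4.0000).
Jacobian J = [[v^2 - 5·v, 2·u·v - 5·u - sin(v)], [-2·u·v + v, -u^2 + u + 2·v + 2]].
At the point, J = [[-6.0000, 2.858880], [-15.0000, 2.0000]] (det J = 30.883200).
Solving J·Δ = −F gives Δ = (1.0538, 9.9034).
Then the next iterate is (u, v)₁ = (4.0538, 12.9034).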